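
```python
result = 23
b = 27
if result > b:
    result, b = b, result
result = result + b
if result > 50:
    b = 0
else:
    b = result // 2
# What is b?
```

Trace:
`result = 23` → result = 23
`b = 27` → b = 27
`if result > b: ...` → result > b is False → no variable changes
`result = result + b` → result = 50
`if result > 50: ...` → result > 50 is False, take else branch → b = 25
So b = 25

Answer: 25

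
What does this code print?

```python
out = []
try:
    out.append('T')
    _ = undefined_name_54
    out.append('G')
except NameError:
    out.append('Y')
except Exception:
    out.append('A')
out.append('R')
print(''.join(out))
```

Execution trace: 'T' (try body) → 'Y' (except NameError) → 'R' (after the try/except). Output: TYR

Answer: TYR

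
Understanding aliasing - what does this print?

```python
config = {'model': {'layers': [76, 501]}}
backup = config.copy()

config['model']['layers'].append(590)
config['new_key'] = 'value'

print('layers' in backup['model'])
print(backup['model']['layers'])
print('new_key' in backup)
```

Key concept: shallow copy gotcha with nested dict.
Step by step:
`config = {'model': {'layers': [76, 501]}}` → config = {'model': {'layers': [76, 501]}}
`backup = config.copy()` → backup = {'model': {'layers': [76, 501]}}
`config['model']['layers'].append(590)` → config = {'model': {'layers': [76, 501, 590]}}; backup = {'model': {'layers': [76, 501, 590]}}
`config['new_key'] = 'value'` → config = {'model': {'layers': [76, 501, 590]}, 'new_key': 'value'}
`print('layers' in backup['model'])` → prints True
`print(backup['model']['layers'])` → prints [76, 501, 590]
`print('new_key' in backup)` → prints False

Answer:
True
[76, 501, 590]
False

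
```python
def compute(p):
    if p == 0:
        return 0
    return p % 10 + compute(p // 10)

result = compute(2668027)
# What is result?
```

Sum of digits of 2668027: 7 + 2 + 0 + 8 + 6 + 6 + 2 = 31

Answer: 31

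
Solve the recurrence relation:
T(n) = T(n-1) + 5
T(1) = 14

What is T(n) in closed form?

Unrolling: T(n) = T(1) + 5·(n-1) = 14 + 5(n-1) = 5n + 9.

Answer: T(n) = 5n + 9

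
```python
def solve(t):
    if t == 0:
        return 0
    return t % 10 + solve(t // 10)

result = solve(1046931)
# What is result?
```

Sum of digits of 1046931: 1 + 3 + 9 + 6 + 4 + 0 + 1 = 24

Answer: 24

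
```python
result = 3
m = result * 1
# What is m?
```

Trace:
`result = 3` → result = 3
`m = result * 1` → m = 3
So m = 3

Answer: 3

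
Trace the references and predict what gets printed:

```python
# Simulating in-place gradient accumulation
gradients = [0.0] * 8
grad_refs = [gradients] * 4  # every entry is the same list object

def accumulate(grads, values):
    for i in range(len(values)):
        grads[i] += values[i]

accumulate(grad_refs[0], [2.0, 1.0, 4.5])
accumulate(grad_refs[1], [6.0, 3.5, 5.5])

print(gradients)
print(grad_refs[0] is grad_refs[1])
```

Key concept: gradient accumulation aliasing.
Step by step:
`gradients = [0.0] * 8` → gradients = [0.0, 0.0, 0.0, 0.0, 0.0, 0.0, 0.0, 0.0]
`grad_refs = [gradients] * 4` → grad_refs = [[0.0, 0.0, 0.0, 0.0, 0.0, 0.0, 0.0, 0.0], [0.0, 0.0, 0.0, 0.0, 0.0, 0.0, 0.0, 0.0], [0.0, 0.0, 0.0, 0.0, 0.0, 0.0, 0.0, 0.0], [0.0, 0.0, 0.0, 0.0, 0.0, 0.0, 0.0, 0.0]]
`accumulate(grad_refs[0], [2.0, 1.0, 4.5])` → gradients = [2.0, 1.0, 4.5, 0.0, 0.0, 0.0, 0.0, 0.0]; grad_refs = [[2.0, 1.0, 4.5, 0.0, 0.0, 0.0, 0.0, 0.0], [2.0, 1.0, 4.5, 0.0, 0.0, 0.0, 0.0, 0.0], [2.0, 1.0, 4.5, 0.0, 0.0, 0.0, 0.0, 0.0], [2.0, 1.0, 4.5, 0.0, 0.0, 0.0, 0.0, 0.0]]
`accumulate(grad_refs[1], [6.0, 3.5, 5.5])` → gradients = [8.0, 4.5, 10.0, 0.0, 0.0, 0.0, 0.0, 0.0]; grad_refs = [[8.0, 4.5, 10.0, 0.0, 0.0, 0.0, 0.0, 0.0], [8.0, 4.5, 10.0, 0.0, 0.0, 0.0, 0.0, 0.0], [8.0, 4.5, 10.0, 0.0, 0.0, 0.0, 0.0, 0.0], [8.0, 4.5, 10.0, 0.0, 0.0, 0.0, 0.0, 0.0]]
`print(gradients)` → prints [8.0, 4.5, 10.0, 0.0, 0.0, 0.0, 0.0, 0.0]
`print(grad_refs[0] is grad_refs[1])` → prints True

Answer:
[8.0, 4.5, 10.0, 0.0, 0.0, 0.0, 0.0, 0.0]
True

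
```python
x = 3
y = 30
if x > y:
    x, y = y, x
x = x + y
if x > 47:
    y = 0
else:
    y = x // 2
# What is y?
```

Trace:
`x = 3` → x = 3
`y = 30` → y = 30
`if x > y: ...` → x > y is False → no variable changes
`x = x + y` → x = 33
`if x > 47: ...` → x > 47 is False, take else branch → y = 16
So y = 16

Answer: 16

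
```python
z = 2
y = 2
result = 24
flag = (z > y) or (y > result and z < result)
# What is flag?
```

Trace:
`z = 2` → z = 2
`y = 2` → y = 2
`result = 24` → result = 24
`flag = (z > y) or (y > result and z < result)` → flag = False
So flag = False

Answer: False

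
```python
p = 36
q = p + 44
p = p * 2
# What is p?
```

Trace:
`p = 36` → p = 36
`q = p + 44` → q = 80
`p = p * 2` → p = 72
So p = 72

Answer: 72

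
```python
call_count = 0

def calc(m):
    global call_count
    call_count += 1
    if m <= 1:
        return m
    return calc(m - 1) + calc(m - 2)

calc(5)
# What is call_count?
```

Calls(m) = 1 + Calls(m-1) + Calls(m-2); Calls(0)=Calls(1)=1. For m=5 this gives 15.

Answer: 15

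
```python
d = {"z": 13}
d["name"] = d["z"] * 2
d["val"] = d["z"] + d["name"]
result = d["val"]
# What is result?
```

Trace:
`d = {"z": 13}` → d = {'z': 13}
`d["name"] = d["z"] * 2` → d = {'z': 13, 'name': 26}
`d["val"] = d["z"] + d["name"]` → d = {'z': 13, 'name': 26, 'val': 39}
`result = d["val"]` → result = 39
So result = 39

Answer: 39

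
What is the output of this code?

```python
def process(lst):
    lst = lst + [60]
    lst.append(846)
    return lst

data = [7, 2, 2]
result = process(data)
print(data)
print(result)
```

Key concept: rebinding parameter vs mutation.
Step by step:
`data = [7, 2, 2]` → data = [7, 2, 2]
`result = process(data)` → result = [7, 2, 2, 60, 846]
`print(data)` → prints [7, 2, 2]
`print(result)` → prints [7, 2, 2, 60, 846]

Answer:
[7, 2, 2]
[7, 2, 2, 60, 846]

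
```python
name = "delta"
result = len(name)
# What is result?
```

Trace:
`name = "delta"` → name = 'delta'
`result = len(name)` → result = 5
So result = 5

Answer: 5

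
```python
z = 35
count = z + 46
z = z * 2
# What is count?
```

Trace:
`z = 35` → z = 35
`count = z + 46` → count = 81
`z = z * 2` → z = 70
So count = 81

Answer: 81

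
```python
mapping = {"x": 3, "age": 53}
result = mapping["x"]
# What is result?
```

Trace:
`mapping = {"x": 3, "age": 53}` → mapping = {'x': 3, 'age': 53}
`result = mapping["x"]` → result = 3
So result = 3

Answer: 3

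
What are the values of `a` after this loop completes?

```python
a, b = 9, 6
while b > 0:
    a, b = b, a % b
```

GCD of 9 and 6
`a` takes the values: 9 → 6 → 3

Answer: 3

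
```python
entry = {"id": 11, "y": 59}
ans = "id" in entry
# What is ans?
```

Trace:
`entry = {"id": 11, "y": 59}` → entry = {'id': 11, 'y': 59}
`ans = "id" in entry` → ans = True
So ans = True

Answer: True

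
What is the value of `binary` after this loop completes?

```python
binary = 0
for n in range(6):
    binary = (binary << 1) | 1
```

Build 6 consecutive 1-bits: 0b111111
`binary` takes the values: 0 → 1 → 3 → 7 → 15 → 31 → 63

Answer: 63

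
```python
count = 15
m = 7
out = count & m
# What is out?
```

Trace:
`count = 15` → count = 15
`m = 7` → m = 7
`out = count & m` → out = 7
So out = 7

Answer: 7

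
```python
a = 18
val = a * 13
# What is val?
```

Trace:
`a = 18` → a = 18
`val = a * 13` → val = 234
So val = 234

Answer: 234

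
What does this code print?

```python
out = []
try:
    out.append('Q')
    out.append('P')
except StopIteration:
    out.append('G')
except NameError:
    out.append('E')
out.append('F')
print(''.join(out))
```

Execution trace: 'Q' (try body) → 'P' (try body, no exception) → 'F' (after the try/except). Output: QPF

Answer: QPF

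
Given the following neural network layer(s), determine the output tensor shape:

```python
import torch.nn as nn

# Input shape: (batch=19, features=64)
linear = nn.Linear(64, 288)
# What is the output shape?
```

Input: (19, 64) -> Output: (19, 288)

Answer: (19, 288)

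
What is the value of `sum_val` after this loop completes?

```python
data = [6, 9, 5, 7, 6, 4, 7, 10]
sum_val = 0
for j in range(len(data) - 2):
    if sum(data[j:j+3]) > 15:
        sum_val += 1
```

Count windows with sum > 15
`sum_val` takes the values: 0 → 1 → 2 → 3 → 4 → 5 → 6

Answer: 6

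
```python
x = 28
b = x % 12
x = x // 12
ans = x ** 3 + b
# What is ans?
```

Trace:
`x = 28` → x = 28
`b = x % 12` → b = 4
`x = x // 12` → x = 2
`ans = x ** 3 + b` → ans = 12
So ans = 12

Answer: 12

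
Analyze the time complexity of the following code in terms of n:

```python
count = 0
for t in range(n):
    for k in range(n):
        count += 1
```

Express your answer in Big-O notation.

Each loop level contributes: n × n. Multiplying the contributions gives O(n^2).

Answer: O(n^2)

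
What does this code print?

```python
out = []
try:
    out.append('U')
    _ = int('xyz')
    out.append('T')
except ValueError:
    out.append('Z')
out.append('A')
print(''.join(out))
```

Execution trace: 'U' (try body) → 'Z' (except ValueError) → 'A' (after the try/except). Output: UZA

Answer: UZA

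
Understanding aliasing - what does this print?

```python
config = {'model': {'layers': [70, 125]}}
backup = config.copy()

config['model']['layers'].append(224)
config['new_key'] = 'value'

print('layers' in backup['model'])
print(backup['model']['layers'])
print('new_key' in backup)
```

Key concept: shallow copy gotcha with nested dict.
Step by step:
`config = {'model': {'layers': [70, 125]}}` → config = {'model': {'layers': [70, 125]}}
`backup = config.copy()` → backup = {'model': {'layers': [70, 125]}}
`config['model']['layers'].append(224)` → config = {'model': {'layers': [70, 125, 224]}}; backup = {'model': {'layers': [70, 125, 224]}}
`config['new_key'] = 'value'` → config = {'model': {'layers': [70, 125, 224]}, 'new_key': 'value'}
`print('layers' in backup['model'])` → prints True
`print(backup['model']['layers'])` → prints [70, 125, 224]
`print('new_key' in backup)` → prints False

Answer:
True
[70, 125, 224]
False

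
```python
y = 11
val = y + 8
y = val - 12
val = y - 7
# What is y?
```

Trace:
`y = 11` → y = 11
`val = y + 8` → val = 19
`y = val - 12` → y = 7
`val = y - 7` → val = 0
So y = 7

Answer: 7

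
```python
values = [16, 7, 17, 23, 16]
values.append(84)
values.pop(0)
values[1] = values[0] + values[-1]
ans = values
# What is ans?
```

Trace:
`values = [16, 7, 17, 23, 16]` → values = [16, 7, 17, 23, 16]
`values.append(84)` → values = [16, 7, 17, 23, 16, 84]
`values.pop(0)` → values = [7, 17, 23, 16, 84]
`values[1] = values[0] + values[-1]` → values = [7, 91, 23, 16, 84]
`ans = values` → ans = [7, 91, 23, 16, 84]
So ans = [7, 91, 23, 16, 84]

Answer: [7, 91, 23, 16, 84]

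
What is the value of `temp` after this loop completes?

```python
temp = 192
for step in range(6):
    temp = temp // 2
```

Halve 6 times: 192 // 2^6 = 3
`temp` takes the values: 192 → 96 → 48 → 24 → 12 → 6 → 3

Answer: 3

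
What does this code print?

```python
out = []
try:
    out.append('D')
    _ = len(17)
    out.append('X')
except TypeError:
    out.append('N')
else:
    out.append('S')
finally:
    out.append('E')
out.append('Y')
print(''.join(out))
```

Execution trace: 'D' (try body) → 'N' (except TypeError) → 'E' (finally) → 'Y' (after the try/except). Output: DNEY

Answer: DNEY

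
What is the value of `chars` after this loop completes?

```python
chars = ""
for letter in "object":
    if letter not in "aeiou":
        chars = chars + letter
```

Remove vowels from 'object'
`chars` takes the values: "" → "b" → "bj" → "bjc" → "bjct"

Answer: "bjct"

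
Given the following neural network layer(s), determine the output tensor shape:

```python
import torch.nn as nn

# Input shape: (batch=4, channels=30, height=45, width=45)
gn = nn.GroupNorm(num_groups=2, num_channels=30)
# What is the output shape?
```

Input: (4, 30, 45, 45) -> Output: (4, 30, 45, 45)

Answer: (4, 30, 45, 45)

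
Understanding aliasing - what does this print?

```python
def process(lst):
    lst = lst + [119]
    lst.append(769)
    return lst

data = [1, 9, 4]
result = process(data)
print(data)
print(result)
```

Key concept: rebinding parameter vs mutation.
Step by step:
`data = [1, 9, 4]` → data = [1, 9, 4]
`result = process(data)` → result = [1, 9, 4, 119, 769]
`print(data)` → prints [1, 9, 4]
`print(result)` → prints [1, 9, 4, 119, 769]

Answer:
[1, 9, 4]
[1, 9, 4, 119, 769]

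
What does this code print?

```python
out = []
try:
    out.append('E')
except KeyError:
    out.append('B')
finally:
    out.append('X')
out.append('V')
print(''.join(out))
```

Execution trace: 'E' (try body, no exception) → 'X' (finally) → 'V' (after the try/except). Output: EXV

Answer: EXV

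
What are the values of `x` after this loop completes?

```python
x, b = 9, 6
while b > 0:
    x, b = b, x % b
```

GCD of 9 and 6
`x` takes the values: 9 → 6 → 3

Answer: 3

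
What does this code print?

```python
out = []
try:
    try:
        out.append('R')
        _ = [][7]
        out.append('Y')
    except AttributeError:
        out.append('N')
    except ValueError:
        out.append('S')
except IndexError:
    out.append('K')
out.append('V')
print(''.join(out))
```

Execution trace: 'R' (try body) → 'K' (outer except IndexError) → 'V' (after the try/except). Output: RKV

Answer: RKV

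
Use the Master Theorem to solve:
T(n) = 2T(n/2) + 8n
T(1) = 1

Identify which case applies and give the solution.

a=2, b=2, f(n)=8n. log_2(2) = 1. Since c=1 = 1, Case 2 applies: T(n) = Θ(n^log_b(a) · log n) = O(n log n).

Answer: O(n log n) - Case 2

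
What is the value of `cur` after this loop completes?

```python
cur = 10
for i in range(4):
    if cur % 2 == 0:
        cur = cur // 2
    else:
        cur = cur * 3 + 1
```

Collatz-style transformation from 10
`cur` takes the values: 10 → 5 → 16 → 8 → 4

Answer: 4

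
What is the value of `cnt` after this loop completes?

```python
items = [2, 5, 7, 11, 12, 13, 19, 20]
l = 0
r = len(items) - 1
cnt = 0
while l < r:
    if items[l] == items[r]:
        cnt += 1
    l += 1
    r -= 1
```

Count matching pairs from ends
`cnt` takes the values: 0

Answer: 0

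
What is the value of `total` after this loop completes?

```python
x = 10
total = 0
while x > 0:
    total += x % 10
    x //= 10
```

Sum digits of 10
`total` takes the values: 0 → 1

Answer: 1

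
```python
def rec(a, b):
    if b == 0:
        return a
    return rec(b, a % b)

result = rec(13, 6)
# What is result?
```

rec(13, 6) -> rec(6, 1) -> rec(1, 0) -> 1

Answer: 1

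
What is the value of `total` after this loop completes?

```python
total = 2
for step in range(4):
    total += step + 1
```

Start at 2, add 1 to 4 = 12
`total` takes the values: 2 → 3 → 5 → 8 → 12

Answer: 12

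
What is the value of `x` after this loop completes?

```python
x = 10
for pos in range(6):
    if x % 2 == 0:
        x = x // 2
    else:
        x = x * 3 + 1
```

Collatz-style transformation from 10
`x` takes the values: 10 → 5 → 16 → 8 → 4 → 2 → 1

Answer: 1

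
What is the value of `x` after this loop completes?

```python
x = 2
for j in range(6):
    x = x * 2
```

Multiply by 2, 6 times: 2 * 2^6 = 128
`x` takes the values: 2 → 4 → 8 → 16 → 32 → 64 → 128

Answer: 128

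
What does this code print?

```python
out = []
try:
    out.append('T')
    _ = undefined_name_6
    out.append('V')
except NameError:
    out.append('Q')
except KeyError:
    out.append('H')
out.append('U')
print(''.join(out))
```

Execution trace: 'T' (try body) → 'Q' (except NameError) → 'U' (after the try/except). Output: TQU

Answer: TQU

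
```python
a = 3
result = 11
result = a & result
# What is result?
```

Trace:
`a = 3` → a = 3
`result = 11` → result = 11
`result = a & result` → result = 3
So result = 3

Answer: 3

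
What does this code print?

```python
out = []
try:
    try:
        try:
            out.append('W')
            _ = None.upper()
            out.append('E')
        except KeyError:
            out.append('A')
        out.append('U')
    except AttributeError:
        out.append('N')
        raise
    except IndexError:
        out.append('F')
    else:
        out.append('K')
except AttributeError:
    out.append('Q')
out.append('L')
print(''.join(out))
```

Execution trace: 'W' (inner try body) → 'N' (except AttributeError) → 'Q' (outer except AttributeError) → 'L' (after the try/except). Output: WNQL

Answer: WNQL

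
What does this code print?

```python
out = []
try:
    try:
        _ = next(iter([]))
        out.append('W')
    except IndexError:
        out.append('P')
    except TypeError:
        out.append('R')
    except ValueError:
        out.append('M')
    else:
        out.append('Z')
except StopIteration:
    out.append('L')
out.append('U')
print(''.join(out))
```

Execution trace: 'L' (outer except StopIteration) → 'U' (after the try/except). Output: LU

Answer: LU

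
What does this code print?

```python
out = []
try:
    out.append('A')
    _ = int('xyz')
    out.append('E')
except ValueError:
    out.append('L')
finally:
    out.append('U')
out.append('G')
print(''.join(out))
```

Execution trace: 'A' (try body) → 'L' (except ValueError) → 'U' (finally) → 'G' (after the try/except). Output: ALUG

Answer: ALUG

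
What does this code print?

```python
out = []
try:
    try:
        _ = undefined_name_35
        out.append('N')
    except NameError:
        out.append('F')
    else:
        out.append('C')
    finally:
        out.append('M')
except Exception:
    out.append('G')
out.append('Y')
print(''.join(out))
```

Execution trace: 'F' (inner except NameError) → 'M' (inner finally) → 'Y' (after the try/except). Output: FMY

Answer: FMY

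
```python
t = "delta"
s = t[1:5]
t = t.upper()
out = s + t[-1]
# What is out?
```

Trace:
`t = "delta"` → t = 'delta'
`s = t[1:5]` → s = 'elta'
`t = t.upper()` → t = 'DELTA'
`out = s + t[-1]` → out = 'eltaA'
So out = 'eltaA'

Answer: 'eltaA'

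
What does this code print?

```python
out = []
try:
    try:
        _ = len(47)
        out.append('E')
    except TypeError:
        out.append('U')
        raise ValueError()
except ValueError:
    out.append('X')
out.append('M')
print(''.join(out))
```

Execution trace: 'U' (inner except TypeError) → 'X' (outer except ValueError) → 'M' (after the try/except). Output: UXM

Answer: UXM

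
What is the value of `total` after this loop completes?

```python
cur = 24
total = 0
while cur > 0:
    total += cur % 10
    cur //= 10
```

Sum digits of 24
`total` takes the values: 0 → 4 → 6

Answer: 6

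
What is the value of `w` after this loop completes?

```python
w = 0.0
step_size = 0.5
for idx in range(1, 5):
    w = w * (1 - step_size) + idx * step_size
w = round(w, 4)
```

Moving average with lr=0.5
`w` takes the values: 0.0 → 0.5 → 1.25 → 2.125 → 3.0625

Answer: 3.0625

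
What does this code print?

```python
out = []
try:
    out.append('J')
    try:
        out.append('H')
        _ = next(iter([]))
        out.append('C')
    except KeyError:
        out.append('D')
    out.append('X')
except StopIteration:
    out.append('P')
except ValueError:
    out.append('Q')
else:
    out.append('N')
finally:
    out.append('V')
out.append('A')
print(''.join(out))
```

Execution trace: 'J' (try body) → 'H' (inner try body) → 'P' (except StopIteration) → 'V' (finally) → 'A' (after the try/except). Output: JHPVA

Answer: JHPVA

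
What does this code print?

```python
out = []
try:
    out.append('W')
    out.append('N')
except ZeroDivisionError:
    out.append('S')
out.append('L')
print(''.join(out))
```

Execution trace: 'W' (try body) → 'N' (try body, no exception) → 'L' (after the try/except). Output: WNL

Answer: WNL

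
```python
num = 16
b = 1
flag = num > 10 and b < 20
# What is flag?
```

Trace:
`num = 16` → num = 16
`b = 1` → b = 1
`flag = num > 10 and b < 20` → flag = True
So flag = True

Answer: True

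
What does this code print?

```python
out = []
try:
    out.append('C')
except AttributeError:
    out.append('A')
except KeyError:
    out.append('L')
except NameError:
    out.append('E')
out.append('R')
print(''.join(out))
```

Execution trace: 'C' (try body, no exception) → 'R' (after the try/except). Output: CR

Answer: CR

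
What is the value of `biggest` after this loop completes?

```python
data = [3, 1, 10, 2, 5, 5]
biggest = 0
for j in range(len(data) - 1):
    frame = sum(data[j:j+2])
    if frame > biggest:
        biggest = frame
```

Max sum of 2-element window in [3, 1, 10, 2, 5, 5]
`biggest` takes the values: 0 → 4 → 11 → 12

Answer: 12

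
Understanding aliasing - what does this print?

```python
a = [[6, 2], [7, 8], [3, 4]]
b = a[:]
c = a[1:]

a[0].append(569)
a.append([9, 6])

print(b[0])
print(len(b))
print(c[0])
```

Key concept: slice with nested mutation.
Step by step:
`a = [[6, 2], [7, 8], [3, 4]]` → a = [[6, 2], [7, 8], [3, 4]]
`b = a[:]` → b = [[6, 2], [7, 8], [3, 4]]
`c = a[1:]` → c = [[7, 8], [3, 4]]
`a[0].append(569)` → a = [[6, 2, 569], [7, 8], [3, 4]]; b = [[6, 2, 569], [7, 8], [3, 4]]
`a.append([9, 6])` → a = [[6, 2, 569], [7, 8], [3, 4], [9, 6]]
`print(b[0])` → prints [6, 2, 569]
`print(len(b))` → prints 3
`print(c[0])` → prints [7, 8]

Answer:
[6, 2, 569]
3
[7, 8]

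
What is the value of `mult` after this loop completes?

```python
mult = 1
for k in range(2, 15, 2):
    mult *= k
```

Product of even numbers 2 to 14
`mult` takes the values: 1 → 2 → 8 → 48 → 384 → 3840 → 46080 → 645120

Answer: 645120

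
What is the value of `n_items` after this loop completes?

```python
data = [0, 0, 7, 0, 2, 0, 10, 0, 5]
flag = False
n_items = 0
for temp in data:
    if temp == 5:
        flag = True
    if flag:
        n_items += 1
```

Count elements after first 5 in [0, 0, 7, 0, 2, 0, 10, 0, 5]
`n_items` takes the values: 0 → 1

Answer: 1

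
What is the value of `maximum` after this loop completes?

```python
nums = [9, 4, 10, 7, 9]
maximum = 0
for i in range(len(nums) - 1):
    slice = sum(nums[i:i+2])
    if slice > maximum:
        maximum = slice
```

Max sum of 2-element window in [9, 4, 10, 7, 9]
`maximum` takes the values: 0 → 13 → 14 → 17

Answer: 17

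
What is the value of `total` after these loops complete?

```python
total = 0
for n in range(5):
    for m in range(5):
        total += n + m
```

Sum of all n+m for n,m in 5x5
`total` takes the values: 0 → 1 → 3 → 6 → 10 → 11 → 13 → 16 → 20 → 25 → 27 → 30 → 34 → 39 → 45 → 48 → 52 → 57 → 63 → 70 → 74 → 79 → 85 → 92 → 100

Answer: 100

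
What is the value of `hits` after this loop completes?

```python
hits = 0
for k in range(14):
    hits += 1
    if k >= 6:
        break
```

Loop breaks when k reaches 6, hits is 7
`hits` takes the values: 0 → 1 → 2 → 3 → 4 → 5 → 6 → 7

Answer: 7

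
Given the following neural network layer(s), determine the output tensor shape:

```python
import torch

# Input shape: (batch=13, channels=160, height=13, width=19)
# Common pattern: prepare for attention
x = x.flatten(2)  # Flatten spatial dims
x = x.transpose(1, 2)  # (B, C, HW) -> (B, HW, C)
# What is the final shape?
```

Input: (13, 160, 13, 19) -> after flatten(2): (13, 160, 247) -> Output: (13, 247, 160)

Answer: (13, 247, 160)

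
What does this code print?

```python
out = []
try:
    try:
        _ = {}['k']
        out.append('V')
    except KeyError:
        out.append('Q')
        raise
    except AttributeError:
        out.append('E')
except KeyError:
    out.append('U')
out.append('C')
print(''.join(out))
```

Execution trace: 'Q' (inner except KeyError) → 'U' (outer except KeyError) → 'C' (after the try/except). Output: QUC

Answer: QUC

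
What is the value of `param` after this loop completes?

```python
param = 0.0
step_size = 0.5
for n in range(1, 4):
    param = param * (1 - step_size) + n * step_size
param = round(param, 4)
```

Moving average with lr=0.5
`param` takes the values: 0.0 → 0.5 → 1.25 → 2.125

Answer: 2.125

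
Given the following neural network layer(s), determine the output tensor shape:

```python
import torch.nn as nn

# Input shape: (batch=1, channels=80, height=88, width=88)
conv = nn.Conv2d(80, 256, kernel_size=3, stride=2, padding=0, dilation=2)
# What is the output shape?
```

Input: (1, 80, 88, 88) -> Output: (1, 256, 42, 42)

Answer: (1, 256, 42, 42)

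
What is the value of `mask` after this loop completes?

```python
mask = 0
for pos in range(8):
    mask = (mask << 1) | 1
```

Build 8 consecutive 1-bits: 0b11111111
`mask` takes the values: 0 → 1 → 3 → 7 → 15 → 31 → 63 → 127 → 255

Answer: 255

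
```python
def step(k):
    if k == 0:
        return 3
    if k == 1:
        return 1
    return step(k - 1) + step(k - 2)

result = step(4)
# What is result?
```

Build up from base cases: step(0)=3, step(1)=1, step(2)=4, step(3)=5, step(4)=9

Answer: 9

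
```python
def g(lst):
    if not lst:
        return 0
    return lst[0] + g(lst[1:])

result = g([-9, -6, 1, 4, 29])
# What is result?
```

(-9) + (-6) + 1 + 4 + 29 + 0 = 19

Answer: 19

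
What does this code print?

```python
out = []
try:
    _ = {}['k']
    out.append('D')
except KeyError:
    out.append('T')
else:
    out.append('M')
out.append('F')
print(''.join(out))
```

Execution trace: 'T' (except KeyError) → 'F' (after the try/except). Output: TF

Answer: TF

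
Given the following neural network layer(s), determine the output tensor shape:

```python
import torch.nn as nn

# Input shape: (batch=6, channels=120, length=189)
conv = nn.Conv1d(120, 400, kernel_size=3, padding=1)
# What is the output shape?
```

Input: (6, 120, 189) -> Output: (6, 400, 189)

Answer: (6, 400, 189)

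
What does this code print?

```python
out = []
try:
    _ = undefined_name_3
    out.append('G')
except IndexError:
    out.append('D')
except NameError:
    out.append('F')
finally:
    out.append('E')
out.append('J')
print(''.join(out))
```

Execution trace: 'F' (except NameError) → 'E' (finally) → 'J' (after the try/except). Output: FEJ

Answer: FEJ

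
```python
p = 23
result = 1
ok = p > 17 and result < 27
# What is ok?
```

Trace:
`p = 23` → p = 23
`result = 1` → result = 1
`ok = p > 17 and result < 27` → ok = True
So ok = True

Answer: True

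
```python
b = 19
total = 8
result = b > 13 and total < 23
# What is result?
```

Trace:
`b = 19` → b = 19
`total = 8` → total = 8
`result = b > 13 and total < 23` → result = True
So result = True

Answer: True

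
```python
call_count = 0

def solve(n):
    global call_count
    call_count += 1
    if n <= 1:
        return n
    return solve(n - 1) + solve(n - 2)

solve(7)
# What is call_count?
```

Calls(n) = 1 + Calls(n-1) + Calls(n-2); Calls(0)=Calls(1)=1. For n=7 this gives 41.

Answer: 41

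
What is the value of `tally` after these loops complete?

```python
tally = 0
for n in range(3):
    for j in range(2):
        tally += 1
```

3 * 2 = 6
`tally` takes the values: 0 → 1 → 2 → 3 → 4 → 5 → 6

Answer: 6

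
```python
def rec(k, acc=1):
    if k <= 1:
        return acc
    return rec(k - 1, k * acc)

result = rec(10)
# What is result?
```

Accumulator trace (n, acc): (10, 1) -> (9, 10) -> (8, 90) -> (7, 720) -> (6, 5040) -> (5, 30240) -> (4, 151200) -> (3, 604800) -> (2, 1814400) -> (1, 3628800) -> return 3628800

Answer: 3628800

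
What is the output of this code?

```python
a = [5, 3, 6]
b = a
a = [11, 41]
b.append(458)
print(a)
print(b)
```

Key concept: rebinding vs mutation: a is rebound to a new list, b still points at the original.
Step by step:
`a = [5, 3, 6]` → a = [5, 3, 6]
`b = a` → b = [5, 3, 6] (same object as a)
`a = [11, 41]` → a = [11, 41]
`b.append(458)` → b = [5, 3, 6, 458]
`print(a)` → prints [11, 41]
`print(b)` → prints [5, 3, 6, 458]

Answer:
[11, 41]
[5, 3, 6, 458]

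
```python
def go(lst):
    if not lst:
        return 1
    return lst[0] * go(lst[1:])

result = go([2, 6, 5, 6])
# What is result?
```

Product over [2, 6, 5, 6] = 2 * 6 * 5 * 6 = 360

Answer: 360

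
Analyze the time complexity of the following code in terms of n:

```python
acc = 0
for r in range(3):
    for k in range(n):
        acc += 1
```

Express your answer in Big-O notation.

Each loop level contributes: 1 × n. Multiplying the contributions gives O(n).

Answer: O(n)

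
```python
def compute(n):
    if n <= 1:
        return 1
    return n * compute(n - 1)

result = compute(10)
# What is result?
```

compute(10) = 10 * 9 * 8 * 7 * 6 * 5 * 4 * 3 * 2 * 1 = 3628800

Answer: 3628800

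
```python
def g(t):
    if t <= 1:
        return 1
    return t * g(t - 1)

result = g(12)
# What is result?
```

g(12) = 12 * 11 * 10 * 9 * 8 * 7 * 6 * 5 * 4 * 3 * 2 * 1 = 479001600

Answer: 479001600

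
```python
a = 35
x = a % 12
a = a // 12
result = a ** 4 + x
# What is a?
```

Trace:
`a = 35` → a = 35
`x = a % 12` → x = 11
`a = a // 12` → a = 2
`result = a ** 4 + x` → result = 27
So a = 2

Answer: 2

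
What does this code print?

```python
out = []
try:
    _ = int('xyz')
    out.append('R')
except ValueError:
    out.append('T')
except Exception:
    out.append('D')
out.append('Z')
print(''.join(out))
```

Execution trace: 'T' (except ValueError) → 'Z' (after the try/except). Output: TZ

Answer: TZ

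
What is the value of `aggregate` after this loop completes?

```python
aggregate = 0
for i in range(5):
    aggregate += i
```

Sum of 0 to 4 = 10
`aggregate` takes the values: 0 → 1 → 3 → 6 → 10

Answer: 10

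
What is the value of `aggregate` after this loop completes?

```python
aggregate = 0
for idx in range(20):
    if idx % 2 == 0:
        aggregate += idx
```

Sum of even numbers 0 to 19
`aggregate` takes the values: 0 → 2 → 6 → 12 → 20 → 30 → 42 → 56 → 72 → 90

Answer: 90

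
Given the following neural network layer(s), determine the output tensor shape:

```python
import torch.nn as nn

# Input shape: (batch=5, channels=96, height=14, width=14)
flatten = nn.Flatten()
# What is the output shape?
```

Input: (5, 96, 14, 14) -> Output: (5, 18816)

Answer: (5, 18816)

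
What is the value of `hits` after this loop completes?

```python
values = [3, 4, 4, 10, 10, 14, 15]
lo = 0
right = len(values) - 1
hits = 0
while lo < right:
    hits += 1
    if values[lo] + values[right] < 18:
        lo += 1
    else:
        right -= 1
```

Steps to find pair summing to 18
`hits` takes the values: 0 → 1 → 2 → 3 → 4 → 5 → 6

Answer: 6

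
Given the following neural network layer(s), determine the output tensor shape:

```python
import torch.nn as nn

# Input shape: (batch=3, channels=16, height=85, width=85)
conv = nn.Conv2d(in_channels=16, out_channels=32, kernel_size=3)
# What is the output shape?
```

Input: (3, 16, 85, 85) -> Output: (3, 32, 83, 83)

Answer: (3, 32, 83, 83)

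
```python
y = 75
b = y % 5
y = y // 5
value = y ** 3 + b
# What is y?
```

Trace:
`y = 75` → y = 75
`b = y % 5` → b = 0
`y = y // 5` → y = 15
`value = y ** 3 + b` → value = 3375
So y = 15

Answer: 15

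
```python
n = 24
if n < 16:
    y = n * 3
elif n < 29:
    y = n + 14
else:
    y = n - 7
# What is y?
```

Trace:
`n = 24` → n = 24
`if n < 16: ...` → n < 16 is False, n < 29 is True → y = 38
So y = 38

Answer: 38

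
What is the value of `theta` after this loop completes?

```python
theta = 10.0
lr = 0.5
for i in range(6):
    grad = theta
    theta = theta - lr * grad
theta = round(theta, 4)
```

Gradient descent: w = 10.0 * (1 - 0.5)^6
`theta` takes the values: 10.0 → 5.0 → 2.5 → 1.25 → 0.625 → 0.3125 → 0.15625 → 0.1562

Answer: 0.1562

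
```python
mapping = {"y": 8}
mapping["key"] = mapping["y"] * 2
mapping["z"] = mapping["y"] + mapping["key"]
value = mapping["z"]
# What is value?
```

Trace:
`mapping = {"y": 8}` → mapping = {'y': 8}
`mapping["key"] = mapping["y"] * 2` → mapping = {'y': 8, 'key': 16}
`mapping["z"] = mapping["y"] + mapping["key"]` → mapping = {'y': 8, 'key': 16, 'z': 24}
`value = mapping["z"]` → value = 24
So value = 24

Answer: 24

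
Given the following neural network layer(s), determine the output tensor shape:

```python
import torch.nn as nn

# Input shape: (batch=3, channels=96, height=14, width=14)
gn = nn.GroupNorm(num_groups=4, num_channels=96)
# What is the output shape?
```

Input: (3, 96, 14, 14) -> Output: (3, 96, 14, 14)

Answer: (3, 96, 14, 14)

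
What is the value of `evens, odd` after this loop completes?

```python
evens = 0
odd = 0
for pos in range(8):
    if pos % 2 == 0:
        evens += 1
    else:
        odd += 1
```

Count evens and odds in range(8)
`evens, odd` takes the values: (0, 0) → (1, 0) → (1, 1) → (2, 1) → (2, 2) → (3, 2) → (3, 3) → (4, 3) → (4, 4)

Answer: 4, 4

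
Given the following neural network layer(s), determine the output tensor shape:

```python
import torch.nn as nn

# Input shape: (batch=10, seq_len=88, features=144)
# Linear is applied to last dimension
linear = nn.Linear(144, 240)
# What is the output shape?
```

Input: (10, 88, 144) -> Output: (10, 88, 240)

Answer: (10, 88, 240)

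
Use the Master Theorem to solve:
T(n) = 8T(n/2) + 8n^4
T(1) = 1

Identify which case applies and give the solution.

a=8, b=2, f(n)=8n^4. log_2(8) = 3. Since c=4 > 3 and the regularity condition holds (8(n/2)^4 = (8/2^4)n^4 with 8/2^4 < 1), Case 3 applies: T(n) = Θ(f(n)) = O(n^4).

Answer: O(n^4) - Case 3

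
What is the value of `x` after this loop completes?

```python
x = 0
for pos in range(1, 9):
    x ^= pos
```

XOR of 1 to 8
`x` takes the values: 0 → 1 → 3 → 0 → 4 → 1 → 7 → 0 → 8

Answer: 8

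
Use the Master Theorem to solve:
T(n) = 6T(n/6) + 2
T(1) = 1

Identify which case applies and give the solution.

a=6, b=6, f(n)=2. log_6(6) = 1. Since c=0 < 1, Case 1 applies: T(n) = Θ(n^log_b(a)) = O(n).

Answer: O(n) - Case 1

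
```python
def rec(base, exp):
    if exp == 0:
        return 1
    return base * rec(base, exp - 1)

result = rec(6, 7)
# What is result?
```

rec(6, 7) = 6 * 6 * 6 * 6 * 6 * 6 * 6 = 279936

Answer: 279936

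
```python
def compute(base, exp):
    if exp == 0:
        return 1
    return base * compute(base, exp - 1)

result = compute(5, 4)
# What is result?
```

compute(5, 4) = 5 * 5 * 5 * 5 = 625

Answer: 625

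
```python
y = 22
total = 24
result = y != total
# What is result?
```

Trace:
`y = 22` → y = 22
`total = 24` → total = 24
`result = y != total` → result = True
So result = True

Answer: True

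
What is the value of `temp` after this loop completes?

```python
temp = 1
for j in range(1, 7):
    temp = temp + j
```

Start at 1, add 1 through 6
`temp` takes the values: 1 → 2 → 4 → 7 → 11 → 16 → 22

Answer: 22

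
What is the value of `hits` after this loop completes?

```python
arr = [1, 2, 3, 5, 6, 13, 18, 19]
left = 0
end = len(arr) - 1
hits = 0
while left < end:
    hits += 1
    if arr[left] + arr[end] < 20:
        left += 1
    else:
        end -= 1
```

Steps to find pair summing to 20
`hits` takes the values: 0 → 1 → 2 → 3 → 4 → 5 → 6 → 7

Answer: 7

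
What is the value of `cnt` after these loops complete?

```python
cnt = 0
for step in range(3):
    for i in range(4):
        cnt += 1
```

3 * 4 = 12
`cnt` takes the values: 0 → 1 → 2 → 3 → 4 → 5 → 6 → 7 → 8 → 9 → 10 → 11 → 12

Answer: 12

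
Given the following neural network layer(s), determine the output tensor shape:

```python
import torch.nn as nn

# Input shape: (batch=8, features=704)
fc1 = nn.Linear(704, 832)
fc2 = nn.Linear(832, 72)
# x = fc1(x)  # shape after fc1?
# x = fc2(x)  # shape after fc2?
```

Input: (8, 704) -> after fc1: (8, 832) -> Output: (8, 72)

Answer: (8, 72)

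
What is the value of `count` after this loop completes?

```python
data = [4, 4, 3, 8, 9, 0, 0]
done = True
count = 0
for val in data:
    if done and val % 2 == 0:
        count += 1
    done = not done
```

Count even values at even positions
`count` takes the values: 0 → 1 → 2

Answer: 2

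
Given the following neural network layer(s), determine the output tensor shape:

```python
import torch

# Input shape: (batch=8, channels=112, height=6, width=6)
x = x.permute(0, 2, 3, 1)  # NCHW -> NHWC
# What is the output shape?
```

Input: (8, 112, 6, 6) -> Output: (8, 6, 6, 112)

Answer: (8, 6, 6, 112)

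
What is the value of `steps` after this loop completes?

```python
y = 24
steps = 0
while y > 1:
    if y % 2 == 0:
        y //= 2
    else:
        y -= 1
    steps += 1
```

Steps to reduce 24 to 1
`steps` takes the values: 0 → 1 → 2 → 3 → 4 → 5

Answer: 5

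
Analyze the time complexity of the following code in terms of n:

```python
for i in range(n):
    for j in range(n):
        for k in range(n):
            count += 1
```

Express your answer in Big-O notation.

This is Triple nested loop. Time complexity: O(n³).

Answer: O(n³)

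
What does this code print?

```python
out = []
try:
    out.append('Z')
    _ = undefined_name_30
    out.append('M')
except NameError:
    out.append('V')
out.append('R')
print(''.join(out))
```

Execution trace: 'Z' (try body) → 'V' (except NameError) → 'R' (after the try/except). Output: ZVR

Answer: ZVR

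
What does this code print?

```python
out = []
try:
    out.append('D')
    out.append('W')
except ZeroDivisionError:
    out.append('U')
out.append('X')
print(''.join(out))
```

Execution trace: 'D' (try body) → 'W' (try body, no exception) → 'X' (after the try/except). Output: DWX

Answer: DWX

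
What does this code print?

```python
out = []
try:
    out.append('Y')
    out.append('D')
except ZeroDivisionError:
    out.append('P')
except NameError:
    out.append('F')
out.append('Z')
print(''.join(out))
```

Execution trace: 'Y' (try body) → 'D' (try body, no exception) → 'Z' (after the try/except). Output: YDZ

Answer: YDZ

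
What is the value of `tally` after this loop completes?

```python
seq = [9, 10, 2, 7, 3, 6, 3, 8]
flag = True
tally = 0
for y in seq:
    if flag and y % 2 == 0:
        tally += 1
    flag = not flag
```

Count even values at even positions
`tally` takes the values: 0 → 1

Answer: 1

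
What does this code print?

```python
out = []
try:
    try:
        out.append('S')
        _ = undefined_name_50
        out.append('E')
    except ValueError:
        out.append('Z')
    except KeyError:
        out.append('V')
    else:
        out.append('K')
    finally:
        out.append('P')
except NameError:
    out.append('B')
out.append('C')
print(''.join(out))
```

Execution trace: 'S' (try body) → 'P' (finally) → 'B' (outer except NameError) → 'C' (after the try/except). Output: SPBC

Answer: SPBC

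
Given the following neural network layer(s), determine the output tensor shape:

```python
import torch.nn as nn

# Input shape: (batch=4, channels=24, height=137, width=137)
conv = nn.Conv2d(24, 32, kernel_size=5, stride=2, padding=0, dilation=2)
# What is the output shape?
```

Input: (4, 24, 137, 137) -> Output: (4, 32, 65, 65)

Answer: (4, 32, 65, 65)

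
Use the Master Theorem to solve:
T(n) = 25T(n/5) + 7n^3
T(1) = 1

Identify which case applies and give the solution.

a=25, b=5, f(n)=7n^3. log_5(25) = 2. Since c=3 > 2 and the regularity condition holds (25(n/5)^3 = (25/5^3)n^3 with 25/5^3 < 1), Case 3 applies: T(n) = Θ(f(n)) = O(n^3).

Answer: O(n^3) - Case 3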